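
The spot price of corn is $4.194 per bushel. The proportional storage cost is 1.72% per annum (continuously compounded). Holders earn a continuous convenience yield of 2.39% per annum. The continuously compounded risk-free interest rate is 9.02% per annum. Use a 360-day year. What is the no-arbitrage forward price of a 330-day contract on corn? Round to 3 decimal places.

Net carry = r + u − y = 0.0902 + 0.0172 − 0.0239 = 0.0835
F = S·e^((r+u−y)T) = 4.194 · e^(0.0835 × 330/360) = 4.194 · e^0.076542
= 4.194 × 1.079548 = $4.528 per bushel

$4.528 per bushel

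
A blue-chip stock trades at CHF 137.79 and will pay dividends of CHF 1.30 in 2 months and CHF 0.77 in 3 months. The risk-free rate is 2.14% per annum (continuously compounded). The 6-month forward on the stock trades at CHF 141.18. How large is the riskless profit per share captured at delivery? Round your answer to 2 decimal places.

PV(dividends) I = 1.30·e^(−0.0214·2/12) + 0.77·e^(−0.0214·3/12) = 2.0613
Fair forward F* = (S − I)·e^(rT) = (137.79 − 2.0613)·e^0.010700 = 135.7287 × 1.010757 = 137.1887
Market CHF 141.18 > fair 137.1887: forward overpriced → cash-and-carry (borrow at r, buy the stock and collect the dividends, short the forward).
Profit at T = |F_mkt − F*| = |141.18 − 137.1887| = CHF 3.99 per share

CHF 3.99 per share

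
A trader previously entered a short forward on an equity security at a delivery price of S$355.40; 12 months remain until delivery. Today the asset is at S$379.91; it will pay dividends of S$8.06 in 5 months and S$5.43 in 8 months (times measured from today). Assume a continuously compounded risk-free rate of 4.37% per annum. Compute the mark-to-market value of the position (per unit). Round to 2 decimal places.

-S$26.52

PV(remaining dividends) I = 8.06·e^(−0.0437·5/12) + 5.43·e^(−0.0437·8/12) = 13.1887
Current forward F = (S − I)·e^(rT) = (379.91 − 13.1887)·e^(0.0437·12/12) = 366.7213 × 1.044669 = 383.1024
Value (long) = (F − K)·e^(−rT) = (383.1024 − 355.40) × 0.957241 = 26.5179
Short position value = −(long value) = -S$26.52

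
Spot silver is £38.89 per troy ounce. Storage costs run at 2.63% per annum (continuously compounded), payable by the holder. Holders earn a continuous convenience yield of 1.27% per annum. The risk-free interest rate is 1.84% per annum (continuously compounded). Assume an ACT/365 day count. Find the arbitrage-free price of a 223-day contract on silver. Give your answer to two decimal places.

£39.66 per troy ounce

Net carry = r + u − y = 0.0184 + 0.0263 − 0.0127 = 0.0320
F = S·e^((r+u−y)T) = 38.89 · e^(0.0320 × 223/365) = 38.89 · e^0.019551
= 38.89 × 1.019743 = £39.66 per troy ounce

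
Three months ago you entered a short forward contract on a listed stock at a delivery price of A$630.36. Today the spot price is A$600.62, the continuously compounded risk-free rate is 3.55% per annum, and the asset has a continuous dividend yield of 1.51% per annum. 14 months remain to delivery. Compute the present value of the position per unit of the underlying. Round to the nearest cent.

A$14.65

Current fair forward for the remaining 14 months: F = S·e^((r − q)·T), (r − q) = 0.0355 − 0.0151 = 0.0204
F = 600.62 · e^(0.0204 × 14/12) = 600.62 × 1.024085 = 615.0859
Value of long forward = (F − K)·e^(−rT) = (615.0859 − 630.36) · e^(−0.0355·14/12)
= -15.2741 × 0.959429 = -14.65
Short position value = −(long value) = A$14.65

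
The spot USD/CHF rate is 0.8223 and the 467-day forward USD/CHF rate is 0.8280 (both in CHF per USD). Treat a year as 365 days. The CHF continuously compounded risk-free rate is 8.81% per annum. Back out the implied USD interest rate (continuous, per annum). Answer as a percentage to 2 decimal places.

F = S·e^((r_CHF − r_USD)T) ⇒ r_USD = r_CHF − ln(F/S)/T
ln(0.8280/0.8223) = 0.006908; /(467/365) = 0.005399
r_USD = 0.0881 − 0.005399 = 0.082701
r_USD = 8.27%

8.27%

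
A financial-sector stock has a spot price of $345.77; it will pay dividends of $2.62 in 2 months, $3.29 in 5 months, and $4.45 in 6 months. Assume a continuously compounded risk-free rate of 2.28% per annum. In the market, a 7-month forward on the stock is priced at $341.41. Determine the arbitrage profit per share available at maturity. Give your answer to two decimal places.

$1.42 per share

PV(dividends) I = 2.62·e^(−0.0228·2/12) + 3.29·e^(−0.0228·5/12) + 4.45·e^(−0.0228·6/12) = 10.2685
Fair forward F* = (S − I)·e^(rT) = (345.77 − 10.2685)·e^0.013300 = 335.5015 × 1.013389 = 339.9935
Market $341.41 > fair 339.9935: forward overpriced → cash-and-carry (borrow at r, buy the stock and collect the dividends, short the forward).
Profit at T = |F_mkt − F*| = |341.41 − 339.9935| = $1.42 per share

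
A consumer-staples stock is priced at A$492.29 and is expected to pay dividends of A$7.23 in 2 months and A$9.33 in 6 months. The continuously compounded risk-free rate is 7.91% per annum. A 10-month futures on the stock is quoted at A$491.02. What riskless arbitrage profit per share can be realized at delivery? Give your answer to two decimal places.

A$17.61 per share

PV(dividends) I = 7.23·e^(−0.0791·2/12) + 9.33·e^(−0.0791·6/12) = 16.1035
Fair futures F* = (S − I)·e^(rT) = (492.29 − 16.1035)·e^0.065917 = 476.1865 × 1.068138 = 508.6329
Market A$491.02 < fair 508.6329: forward underpriced → reverse cash-and-carry (short the stock, invest proceeds at r, pay the dividends, go long the forward).
Profit at T = |F_mkt − F*| = |491.02 − 508.6329| = A$17.61 per share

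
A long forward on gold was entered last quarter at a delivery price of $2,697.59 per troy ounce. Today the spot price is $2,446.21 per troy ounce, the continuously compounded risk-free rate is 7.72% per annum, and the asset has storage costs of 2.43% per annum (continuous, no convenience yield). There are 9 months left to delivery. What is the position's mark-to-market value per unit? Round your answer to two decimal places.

Current fair forward for the remaining 9 months: F = S·e^((r + u)·T), (r + u) = 0.0772 + 0.0243 = 0.1015
F = 2446.21 · e^(0.1015 × 9/12) = 2446.21 × 1.07909745 = 2639.6990
Value of long forward = (F − K)·e^(−rT) = (2639.6990 − 2697.59) · e^(−0.0772·9/12)
= -57.8910 × 0.94374432 = -54.63

-$54.63 per troy ounce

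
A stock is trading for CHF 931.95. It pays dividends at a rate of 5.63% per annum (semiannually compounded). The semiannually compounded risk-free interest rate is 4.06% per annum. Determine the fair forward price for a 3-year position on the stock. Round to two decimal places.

F = S · (1+r/2)^(2T) / (1+q/2)^(2T)
= 931.95 × 1.128151 / 1.181242 = 931.95 × 0.955055
F = CHF 890.06

CHF 890.06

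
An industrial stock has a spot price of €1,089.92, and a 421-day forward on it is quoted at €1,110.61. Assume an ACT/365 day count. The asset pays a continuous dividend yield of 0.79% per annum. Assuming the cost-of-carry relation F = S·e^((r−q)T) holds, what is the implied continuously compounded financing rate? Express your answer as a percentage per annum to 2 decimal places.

2.42%

From F = S·e^((r−q)T): (r − q) = ln(F/S)/T
ln(1110.61/1089.92) = ln(1.018983) = 0.018805
(r − q) = 0.018805 / (421/365) = 0.016304
r = ln(F/S)/T + q = 0.016304 + 0.0079 = 0.024204
r = 2.42%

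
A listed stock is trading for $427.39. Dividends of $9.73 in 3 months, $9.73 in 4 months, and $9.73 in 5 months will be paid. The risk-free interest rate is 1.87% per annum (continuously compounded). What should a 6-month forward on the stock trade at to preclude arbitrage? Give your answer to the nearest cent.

$402.12

PV(dividends) I = 9.73·e^(−0.0187·3/12) + 9.73·e^(−0.0187·4/12) + 9.73·e^(−0.0187·5/12)
I = 9.6846 + 9.6695 + 9.6545 = 29.0086
F = (S − I)·e^(rT) = (427.39 − 29.0086) · e^(0.0187·6/12)
= 398.3814 · e^0.009350 = 398.3814 × 1.009394 = $402.12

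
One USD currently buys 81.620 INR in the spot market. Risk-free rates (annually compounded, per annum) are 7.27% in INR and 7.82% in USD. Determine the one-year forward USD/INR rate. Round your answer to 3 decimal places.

By covered interest parity, F = S · (1+r_INR)^T / (1+r_USD)^T
= 81.620 × 1.072700 / 1.078200 = 81.620 × 0.994899
F = 81.204 INR per USD

81.204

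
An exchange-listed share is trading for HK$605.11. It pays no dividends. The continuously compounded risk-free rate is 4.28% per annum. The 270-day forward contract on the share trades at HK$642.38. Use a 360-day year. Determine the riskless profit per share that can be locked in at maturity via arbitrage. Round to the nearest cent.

Fair forward: F* = S·e^(carry·T), with carry = r = 0.0428
F* = 605.11 · e^(0.0428 × 270/360) = 605.11 · e^0.032100 = 605.11 × 1.032621 = HK$624.8493
Market HK$642.38 > fair HK$624.8493: forward overpriced → cash-and-carry (buy spot, short the forward).
At maturity, profit = |F_mkt − F*| = |642.38 − 624.8493| = HK$17.53 per share

HK$17.53 per share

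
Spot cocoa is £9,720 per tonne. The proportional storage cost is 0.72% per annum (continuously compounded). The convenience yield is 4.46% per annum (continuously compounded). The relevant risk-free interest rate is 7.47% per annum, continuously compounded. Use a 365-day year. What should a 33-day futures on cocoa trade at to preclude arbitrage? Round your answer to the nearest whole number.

Net carry = r + u − y = 0.0747 + 0.0072 − 0.0446 = 0.0373
F = S·e^((r+u−y)T) = 9720 · e^(0.0373 × 33/365) = 9720 · e^0.003372
= 9720 × 1.003378 = £9,753 per tonne

£9,753 per tonne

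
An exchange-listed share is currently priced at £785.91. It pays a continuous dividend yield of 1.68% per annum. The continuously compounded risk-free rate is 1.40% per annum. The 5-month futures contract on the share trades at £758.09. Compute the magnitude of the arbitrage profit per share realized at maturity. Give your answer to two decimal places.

Fair futures: F* = S·e^(carry·T), with carry = (r − q) = 0.0140 − 0.0168 = -0.0028
F* = 785.91 · e^(-0.0028 × 5/12) = 785.91 · e^-0.001167 = 785.91 × 0.998834 = £784.9936
Market £758.09 < fair £784.9936: forward underpriced → reverse cash-and-carry (short spot, go long the forward).
At maturity, profit = |F_mkt − F*| = |758.09 − 784.9936| = £26.90 per share

£26.90 per share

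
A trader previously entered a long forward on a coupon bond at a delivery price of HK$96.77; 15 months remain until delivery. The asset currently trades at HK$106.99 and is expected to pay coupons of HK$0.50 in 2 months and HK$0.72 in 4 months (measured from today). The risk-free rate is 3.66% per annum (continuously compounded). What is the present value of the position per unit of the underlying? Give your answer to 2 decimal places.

PV(remaining coupons) I = 0.50·e^(−0.0366·2/12) + 0.72·e^(−0.0366·4/12) = 1.2082
Current forward F = (S − I)·e^(rT) = (106.99 − 1.2082)·e^(0.0366·15/12) = 105.7818 × 1.046813 = 110.7338
Value (long) = (F − K)·e^(−rT) = (110.7338 − 96.77) × 0.955281 = 13.3394
Value = HK$13.34

HK$13.34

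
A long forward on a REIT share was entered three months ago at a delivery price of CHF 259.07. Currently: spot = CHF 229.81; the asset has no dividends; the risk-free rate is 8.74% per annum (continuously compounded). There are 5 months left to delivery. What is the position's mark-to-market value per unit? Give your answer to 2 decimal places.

Current fair forward for the remaining 5 months: F = S·e^(r·T), r = 0.0874
F = 229.81 · e^(0.0874 × 5/12) = 229.81 × 1.037088 = 238.3332
Value of long forward = (F − K)·e^(−rT) = (238.3332 − 259.07) · e^(−0.0874·5/12)
= -20.7368 × 0.964238 = -20.00

-CHF 20.00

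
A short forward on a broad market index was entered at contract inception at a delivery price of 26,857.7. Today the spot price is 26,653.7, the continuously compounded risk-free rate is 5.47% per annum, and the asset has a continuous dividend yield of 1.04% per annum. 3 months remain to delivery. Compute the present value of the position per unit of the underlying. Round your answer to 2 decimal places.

Current fair forward for the remaining 3 months: F = S·e^((r − q)·T), (r − q) = 0.0547 − 0.0104 = 0.0443
F = 26653.7 · e^(0.0443 × 3/12) = 26653.7 × 1.01113655 = 26950.5303
Value of long forward = (F − K)·e^(−rT) = (26950.5303 − 26857.7) · e^(−0.0547·3/12)
= 92.8303 × 0.98641808 = 91.57
Short position value = −(long value) = -91.57

-91.57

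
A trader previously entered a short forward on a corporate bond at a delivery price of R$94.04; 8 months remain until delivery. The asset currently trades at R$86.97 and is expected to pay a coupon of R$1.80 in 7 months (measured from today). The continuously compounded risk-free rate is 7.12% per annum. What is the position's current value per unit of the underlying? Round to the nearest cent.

R$4.44

PV(remaining coupons) I = 1.80·e^(−0.0712·7/12) = 1.7268
Current forward F = (S − I)·e^(rT) = (86.97 − 1.7268)·e^(0.0712·8/12) = 85.2432 × 1.048611 = 89.3870
Value (long) = (F − K)·e^(−rT) = (89.3870 − 94.04) × 0.953642 = -4.4373
Short position value = −(long value) = R$4.44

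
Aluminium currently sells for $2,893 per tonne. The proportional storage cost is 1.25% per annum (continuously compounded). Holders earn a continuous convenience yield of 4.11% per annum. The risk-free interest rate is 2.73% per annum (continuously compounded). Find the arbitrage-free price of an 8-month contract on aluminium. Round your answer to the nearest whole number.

Net carry = r + u − y = 0.0273 + 0.0125 − 0.0411 = -0.0013
F = S·e^((r+u−y)T) = 2893 · e^(-0.0013 × 8/12) = 2893 · e^-0.000867
= 2893 × 0.999133 = $2,890 per tonne

$2,890 per tonne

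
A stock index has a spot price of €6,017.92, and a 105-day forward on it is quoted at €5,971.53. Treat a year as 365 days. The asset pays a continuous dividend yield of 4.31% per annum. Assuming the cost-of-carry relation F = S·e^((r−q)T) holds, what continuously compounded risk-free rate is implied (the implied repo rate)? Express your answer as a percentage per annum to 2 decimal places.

From F = S·e^((r−q)T): (r − q) = ln(F/S)/T
ln(5971.53/6017.92) = ln(0.992291) = -0.007739
(r − q) = -0.007739 / (105/365) = -0.026902
r = ln(F/S)/T + q = -0.026902 + 0.0431 = 0.016198
r = 1.62%

1.62%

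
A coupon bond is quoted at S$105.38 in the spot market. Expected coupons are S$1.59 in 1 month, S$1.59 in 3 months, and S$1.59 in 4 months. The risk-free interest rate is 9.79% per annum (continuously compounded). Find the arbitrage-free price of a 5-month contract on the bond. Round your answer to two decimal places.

S$104.91

PV(coupons) I = 1.59·e^(−0.0979·1/12) + 1.59·e^(−0.0979·3/12) + 1.59·e^(−0.0979·4/12)
I = 1.5771 + 1.5516 + 1.5390 = 4.6677
F = (S − I)·e^(rT) = (105.38 − 4.6677) · e^(0.0979·5/12)
= 100.7123 · e^0.040792 = 100.7123 × 1.041635 = S$104.91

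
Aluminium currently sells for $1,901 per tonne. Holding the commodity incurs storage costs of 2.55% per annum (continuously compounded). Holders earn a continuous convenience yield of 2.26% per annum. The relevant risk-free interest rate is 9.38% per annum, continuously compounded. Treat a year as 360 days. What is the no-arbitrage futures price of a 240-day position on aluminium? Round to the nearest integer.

Net carry = r + u − y = 0.0938 + 0.0255 − 0.0226 = 0.0967
F = S·e^((r+u−y)T) = 1901 · e^(0.0967 × 240/360) = 1901 · e^0.064467
= 1901 × 1.066590 = $2,028 per tonne

$2,028 per tonne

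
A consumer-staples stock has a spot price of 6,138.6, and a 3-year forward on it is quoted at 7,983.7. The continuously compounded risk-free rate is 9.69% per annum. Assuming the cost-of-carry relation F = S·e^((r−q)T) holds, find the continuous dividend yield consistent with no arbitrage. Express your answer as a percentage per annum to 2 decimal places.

0.93%

From F = S·e^((r−q)T): (r − q) = ln(F/S)/T
ln(7983.7/6138.6) = ln(1.300573) = 0.262805
(r − q) = 0.262805 / (3) = 0.087602
q = r − ln(F/S)/T = 0.0969 − 0.087602 = 0.009298
q = 0.93%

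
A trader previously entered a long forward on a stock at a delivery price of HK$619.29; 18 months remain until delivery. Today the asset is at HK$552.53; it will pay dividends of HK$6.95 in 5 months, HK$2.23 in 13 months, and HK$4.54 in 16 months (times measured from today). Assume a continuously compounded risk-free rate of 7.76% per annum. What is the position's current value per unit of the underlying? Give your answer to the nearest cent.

PV(remaining dividends) I = 6.95·e^(−0.0776·5/12) + 2.23·e^(−0.0776·13/12) + 4.54·e^(−0.0776·16/12) = 12.8728
Current forward F = (S − I)·e^(rT) = (552.53 − 12.8728)·e^(0.0776·18/12) = 539.6572 × 1.123445 = 606.2752
Value (long) = (F − K)·e^(−rT) = (606.2752 − 619.29) × 0.890119 = -11.5847
Value = -HK$11.58

-HK$11.58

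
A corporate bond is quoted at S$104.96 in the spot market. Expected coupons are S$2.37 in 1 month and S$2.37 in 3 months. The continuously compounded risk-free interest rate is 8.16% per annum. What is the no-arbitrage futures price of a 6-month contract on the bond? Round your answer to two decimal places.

PV(coupons) I = 2.37·e^(−0.0816·1/12) + 2.37·e^(−0.0816·3/12)
I = 2.3539 + 2.3221 = 4.6760
F = (S − I)·e^(rT) = (104.96 − 4.6760) · e^(0.0816·6/12)
= 100.2840 · e^0.040800 = 100.2840 × 1.041644 = S$104.46

S$104.46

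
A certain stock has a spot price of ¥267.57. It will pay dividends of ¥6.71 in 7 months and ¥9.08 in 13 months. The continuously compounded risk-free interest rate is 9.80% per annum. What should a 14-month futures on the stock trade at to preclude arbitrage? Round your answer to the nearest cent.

¥283.72

PV(dividends) I = 6.71·e^(−0.0980·7/12) + 9.08·e^(−0.0980·13/12)
I = 6.3372 + 8.1654 = 14.5026
F = (S − I)·e^(rT) = (267.57 − 14.5026) · e^(0.0980·14/12)
= 253.0674 · e^0.114333 = 253.0674 × 1.121125 = ¥283.72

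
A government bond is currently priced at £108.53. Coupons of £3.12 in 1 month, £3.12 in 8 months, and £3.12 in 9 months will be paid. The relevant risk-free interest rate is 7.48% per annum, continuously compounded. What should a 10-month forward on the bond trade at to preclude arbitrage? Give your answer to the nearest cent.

£105.91

PV(coupons) I = 3.12·e^(−0.0748·1/12) + 3.12·e^(−0.0748·8/12) + 3.12·e^(−0.0748·9/12)
I = 3.1006 + 2.9682 + 2.9498 = 9.0186
F = (S − I)·e^(rT) = (108.53 − 9.0186) · e^(0.0748·10/12)
= 99.5114 · e^0.062333 = 99.5114 × 1.064317 = £105.91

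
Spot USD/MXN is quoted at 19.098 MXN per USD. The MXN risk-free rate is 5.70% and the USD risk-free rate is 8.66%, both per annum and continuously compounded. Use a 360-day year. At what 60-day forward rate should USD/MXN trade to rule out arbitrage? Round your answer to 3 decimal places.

F = S·e^((r_MXN − r_USD)T) = 19.098 · e^((0.0570 − 0.0866) × 60/360)
= 19.098 · e^-0.004933 = 19.098 × 0.995079
F = 19.004 MXN per USD

19.004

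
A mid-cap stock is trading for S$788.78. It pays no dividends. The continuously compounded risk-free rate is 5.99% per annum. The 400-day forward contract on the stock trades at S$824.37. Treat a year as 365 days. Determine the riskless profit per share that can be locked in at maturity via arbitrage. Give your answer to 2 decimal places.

Fair forward: F* = S·e^(carry·T), with carry = r = 0.0599
F* = 788.78 · e^(0.0599 × 400/365) = 788.78 · e^0.065644 = 788.78 × 1.067846 = S$842.2956
Market S$824.37 < fair S$842.2956: forward underpriced → reverse cash-and-carry (short spot, go long the forward).
At maturity, profit = |F_mkt − F*| = |824.37 − 842.2956| = S$17.93 per share

S$17.93 per share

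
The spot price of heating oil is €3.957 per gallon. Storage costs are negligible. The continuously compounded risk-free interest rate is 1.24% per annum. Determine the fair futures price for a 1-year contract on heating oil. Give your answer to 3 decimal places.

F = S·e^(rT) = 3.957 · e^(0.0124 × 1) = 3.957 · e^0.012400
= 3.957 × 1.012477 = €4.006 per gallon

€4.006 per gallon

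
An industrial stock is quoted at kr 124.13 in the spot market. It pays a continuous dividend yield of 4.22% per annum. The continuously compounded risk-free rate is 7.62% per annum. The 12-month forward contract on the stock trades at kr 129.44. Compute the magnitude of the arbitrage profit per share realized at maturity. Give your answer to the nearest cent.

Fair forward: F* = S·e^(carry·T), with carry = (r − q) = 0.0762 − 0.0422 = 0.0340
F* = 124.13 · e^(0.0340 × 12/12) = 124.13 · e^0.034000 = 124.13 × 1.034585 = kr 128.4230
Market kr 129.44 > fair kr 128.4230: forward overpriced → cash-and-carry (buy spot, short the forward).
At maturity, profit = |F_mkt − F*| = |129.44 − 128.4230| = kr 1.02 per share

kr 1.02 per share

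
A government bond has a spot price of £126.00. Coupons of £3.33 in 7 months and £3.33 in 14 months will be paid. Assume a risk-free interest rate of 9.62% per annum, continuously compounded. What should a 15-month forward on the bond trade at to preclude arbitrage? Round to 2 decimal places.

£135.19

PV(coupons) I = 3.33·e^(−0.0962·7/12) + 3.33·e^(−0.0962·14/12)
I = 3.1483 + 2.9765 = 6.1248
F = (S − I)·e^(rT) = (126.00 − 6.1248) · e^(0.0962·15/12)
= 119.8752 · e^0.120250 = 119.8752 × 1.127779 = £135.19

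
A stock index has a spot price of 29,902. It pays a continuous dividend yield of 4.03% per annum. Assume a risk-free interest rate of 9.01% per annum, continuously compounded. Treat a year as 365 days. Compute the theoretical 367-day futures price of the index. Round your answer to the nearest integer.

F = S·e^((r − q)T) = 29902 · e^((0.0901 − 0.0403) × 367/365)
= 29902 · e^0.050073 = 29902 × 1.051348
F = 31,437

31,437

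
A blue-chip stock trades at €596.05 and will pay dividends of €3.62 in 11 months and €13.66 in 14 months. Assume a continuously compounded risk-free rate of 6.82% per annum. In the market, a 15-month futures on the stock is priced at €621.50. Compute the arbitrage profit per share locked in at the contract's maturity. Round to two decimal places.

PV(dividends) I = 3.62·e^(−0.0682·11/12) + 13.66·e^(−0.0682·14/12) = 16.0159
Fair futures F* = (S − I)·e^(rT) = (596.05 − 16.0159)·e^0.085250 = 580.0341 × 1.088989 = 631.6508
Market €621.50 < fair 631.6508: forward underpriced → reverse cash-and-carry (short the stock, invest proceeds at r, pay the dividends, go long the forward).
Profit at T = |F_mkt − F*| = |621.50 − 631.6508| = €10.15 per share

€10.15 per share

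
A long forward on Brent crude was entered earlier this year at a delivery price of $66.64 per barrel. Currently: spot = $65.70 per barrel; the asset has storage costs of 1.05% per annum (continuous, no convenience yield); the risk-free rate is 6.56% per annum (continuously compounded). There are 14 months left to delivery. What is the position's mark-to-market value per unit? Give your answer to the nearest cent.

Current fair forward for the remaining 14 months: F = S·e^((r + u)·T), (r + u) = 0.0656 + 0.0105 = 0.0761
F = 65.70 · e^(0.0761 × 14/12) = 65.70 × 1.092844 = 71.7999
Value of long forward = (F − K)·e^(−rT) = (71.7999 − 66.64) · e^(−0.0656·14/12)
= 5.1599 × 0.926322 = 4.78

$4.78 per barrel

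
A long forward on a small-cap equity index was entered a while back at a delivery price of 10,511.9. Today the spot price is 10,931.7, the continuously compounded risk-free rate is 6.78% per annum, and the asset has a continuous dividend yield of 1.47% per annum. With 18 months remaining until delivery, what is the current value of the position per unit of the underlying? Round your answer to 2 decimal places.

1197.89

Current fair forward for the remaining 18 months: F = S·e^((r − q)·T), (r − q) = 0.0678 − 0.0147 = 0.0531
F = 10931.7 · e^(0.0531 × 18/12) = 10931.7 × 1.08290798 = 11838.0252
Value of long forward = (F − K)·e^(−rT) = (11838.0252 − 10511.9) · e^(−0.0678·18/12)
= 1326.1252 × 0.90330050 = 1197.89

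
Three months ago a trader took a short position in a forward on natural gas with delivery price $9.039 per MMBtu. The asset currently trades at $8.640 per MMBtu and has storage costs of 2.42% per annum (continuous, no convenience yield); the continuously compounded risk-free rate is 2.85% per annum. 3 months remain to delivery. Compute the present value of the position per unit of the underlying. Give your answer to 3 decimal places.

$0.282 per MMBtu

Current fair forward for the remaining 3 months: F = S·e^((r + u)·T), (r + u) = 0.0285 + 0.0242 = 0.0527
F = 8.640 · e^(0.0527 × 3/12) = 8.640 × 1.013262 = 8.7546
Value of long forward = (F − K)·e^(−rT) = (8.7546 − 9.039) · e^(−0.0285·3/12)
= -0.2844 × 0.992900 = -0.282
Short position value = −(long value) = $0.282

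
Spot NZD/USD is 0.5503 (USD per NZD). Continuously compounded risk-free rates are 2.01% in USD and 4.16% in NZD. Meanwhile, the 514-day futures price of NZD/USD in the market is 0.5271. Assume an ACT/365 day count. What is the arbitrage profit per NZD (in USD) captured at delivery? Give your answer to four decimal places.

0.0068 per NZD (in USD)

Fair futures: F* = S·e^(carry·T), with carry = (r_USD − r_NZD) = 0.0201 − 0.0416 = -0.0215
F* = 0.5503 · e^(-0.0215 × 514/365) = 0.5503 · e^-0.030277 = 0.5503 × 0.970177 = 0.5339
Market 0.5271 < fair 0.5339: forward underpriced → reverse cash-and-carry (short spot, go long the forward).
At maturity, profit = |F_mkt − F*| = |0.5271 − 0.5339| = 0.0068 per NZD (in USD)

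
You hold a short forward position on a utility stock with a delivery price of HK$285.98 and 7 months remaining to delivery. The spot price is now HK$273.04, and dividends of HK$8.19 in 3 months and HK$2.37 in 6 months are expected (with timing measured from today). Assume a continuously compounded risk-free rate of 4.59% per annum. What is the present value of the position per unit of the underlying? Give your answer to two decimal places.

HK$15.80

PV(remaining dividends) I = 8.19·e^(−0.0459·3/12) + 2.37·e^(−0.0459·6/12) = 10.4128
Current forward F = (S − I)·e^(rT) = (273.04 − 10.4128)·e^(0.0459·7/12) = 262.6272 × 1.027137 = 269.7541
Value (long) = (F − K)·e^(−rT) = (269.7541 − 285.98) × 0.973580 = -15.7972
Short position value = −(long value) = HK$15.80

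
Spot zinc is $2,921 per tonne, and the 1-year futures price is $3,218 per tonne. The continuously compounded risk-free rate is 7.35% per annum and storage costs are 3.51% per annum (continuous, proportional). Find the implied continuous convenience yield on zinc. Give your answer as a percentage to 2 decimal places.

F = S·e^((r+u−y)T) ⇒ (r+u−y) = ln(F/S)/T
ln(3218/2921) = 0.096834; /T ⇒ 0.096834
y = r + u − ln(F/S)/T = 0.0735 + 0.0351 − 0.096834 = 0.011766
y = 1.18%

1.18%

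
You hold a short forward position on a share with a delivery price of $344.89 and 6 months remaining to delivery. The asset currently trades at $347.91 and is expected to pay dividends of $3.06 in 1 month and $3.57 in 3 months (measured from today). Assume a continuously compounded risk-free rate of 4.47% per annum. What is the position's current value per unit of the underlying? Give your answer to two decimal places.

PV(remaining dividends) I = 3.06·e^(−0.0447·1/12) + 3.57·e^(−0.0447·3/12) = 6.5790
Current forward F = (S − I)·e^(rT) = (347.91 − 6.5790)·e^(0.0447·6/12) = 341.3310 × 1.022602 = 349.0458
Value (long) = (F − K)·e^(−rT) = (349.0458 − 344.89) × 0.977898 = 4.0639
Short position value = −(long value) = -$4.06

-$4.06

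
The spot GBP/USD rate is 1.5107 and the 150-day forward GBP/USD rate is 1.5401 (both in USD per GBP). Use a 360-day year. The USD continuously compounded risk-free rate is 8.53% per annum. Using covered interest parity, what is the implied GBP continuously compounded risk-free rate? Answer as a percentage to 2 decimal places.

3.90%

F = S·e^((r_USD − r_GBP)T) ⇒ r_GBP = r_USD − ln(F/S)/T
ln(1.5401/1.5107) = 0.019274; /(150/360) = 0.046258
r_GBP = 0.0853 − 0.046258 = 0.039042
r_GBP = 3.90%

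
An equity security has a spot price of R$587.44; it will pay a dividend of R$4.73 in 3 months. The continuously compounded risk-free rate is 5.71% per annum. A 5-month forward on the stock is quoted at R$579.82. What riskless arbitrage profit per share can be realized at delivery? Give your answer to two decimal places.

PV(dividends) I = 4.73·e^(−0.0571·3/12) = 4.6630
Fair forward F* = (S − I)·e^(rT) = (587.44 − 4.6630)·e^0.023792 = 582.7770 × 1.024077 = 596.8085
Market R$579.82 < fair 596.8085: forward underpriced → reverse cash-and-carry (short the stock, invest proceeds at r, pay the dividends, go long the forward).
Profit at T = |F_mkt − F*| = |579.82 − 596.8085| = R$16.99 per share

R$16.99 per share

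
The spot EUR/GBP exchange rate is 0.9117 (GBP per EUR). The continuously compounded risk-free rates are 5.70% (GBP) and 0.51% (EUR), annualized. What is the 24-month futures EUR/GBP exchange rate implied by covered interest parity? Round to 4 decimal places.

F = S·e^((r_GBP − r_EUR)T) = 0.9117 · e^((0.0570 − 0.0051) × 24/12)
= 0.9117 · e^0.103800 = 0.9117 × 1.109379
F = 1.0114 GBP per EUR

1.0114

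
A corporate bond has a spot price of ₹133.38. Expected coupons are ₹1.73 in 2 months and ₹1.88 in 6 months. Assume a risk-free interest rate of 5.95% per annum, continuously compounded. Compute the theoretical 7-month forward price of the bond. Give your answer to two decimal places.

₹134.43

PV(coupons) I = 1.73·e^(−0.0595·2/12) + 1.88·e^(−0.0595·6/12)
I = 1.7129 + 1.8249 = 3.5378
F = (S − I)·e^(rT) = (133.38 − 3.5378) · e^(0.0595·7/12)
= 129.8422 · e^0.034708 = 129.8422 × 1.035317 = ₹134.43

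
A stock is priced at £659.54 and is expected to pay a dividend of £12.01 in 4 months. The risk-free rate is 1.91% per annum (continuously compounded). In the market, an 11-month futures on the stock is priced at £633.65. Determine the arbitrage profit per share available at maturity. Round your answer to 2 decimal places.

£25.39 per share

PV(dividends) I = 12.01·e^(−0.0191·4/12) = 11.9338
Fair futures F* = (S − I)·e^(rT) = (659.54 − 11.9338)·e^0.017508 = 647.6062 × 1.017662 = 659.0442
Market £633.65 < fair 659.0442: forward underpriced → reverse cash-and-carry (short the stock, invest proceeds at r, pay the dividends, go long the forward).
Profit at T = |F_mkt − F*| = |633.65 − 659.0442| = £25.39 per share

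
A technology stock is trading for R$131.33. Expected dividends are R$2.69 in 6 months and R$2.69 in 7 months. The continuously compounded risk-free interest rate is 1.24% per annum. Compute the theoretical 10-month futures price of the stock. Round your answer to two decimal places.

PV(dividends) I = 2.69·e^(−0.0124·6/12) + 2.69·e^(−0.0124·7/12)
I = 2.6734 + 2.6706 = 5.3440
F = (S − I)·e^(rT) = (131.33 − 5.3440) · e^(0.0124·10/12)
= 125.9860 · e^0.010333 = 125.9860 × 1.010387 = R$127.29

R$127.29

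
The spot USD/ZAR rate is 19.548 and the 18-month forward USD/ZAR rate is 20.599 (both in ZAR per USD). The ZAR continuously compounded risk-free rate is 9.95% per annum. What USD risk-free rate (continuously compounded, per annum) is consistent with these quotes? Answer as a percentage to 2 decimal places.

6.46%

F = S·e^((r_ZAR − r_USD)T) ⇒ r_USD = r_ZAR − ln(F/S)/T
ln(20.599/19.548) = 0.052370; /(18/12) = 0.034913
r_USD = 0.0995 − 0.034913 = 0.064587
r_USD = 6.46%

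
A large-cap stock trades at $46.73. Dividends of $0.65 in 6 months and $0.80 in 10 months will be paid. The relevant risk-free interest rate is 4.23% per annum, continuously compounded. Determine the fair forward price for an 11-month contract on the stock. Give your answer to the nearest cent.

$47.11

PV(dividends) I = 0.65·e^(−0.0423·6/12) + 0.80·e^(−0.0423·10/12)
I = 0.6364 + 0.7723 = 1.4087
F = (S − I)·e^(rT) = (46.73 − 1.4087) · e^(0.0423·11/12)
= 45.3213 · e^0.038775 = 45.3213 × 1.039537 = $47.11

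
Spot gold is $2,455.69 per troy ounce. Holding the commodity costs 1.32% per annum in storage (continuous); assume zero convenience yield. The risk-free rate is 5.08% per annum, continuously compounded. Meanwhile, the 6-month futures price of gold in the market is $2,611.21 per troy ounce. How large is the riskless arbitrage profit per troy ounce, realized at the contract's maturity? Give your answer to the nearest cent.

Fair futures: F* = S·e^(carry·T), with carry = (r + u) = 0.0508 + 0.0132 = 0.0640
F* = 2455.69 · e^(0.0640 × 6/12) = 2455.69 · e^0.03200000 = 2455.69 × 1.03251751 = $2535.5429
Market $2611.21 > fair $2535.5429: forward overpriced → cash-and-carry (buy spot, short the forward).
At maturity, profit = |F_mkt − F*| = |2611.21 − 2535.5429| = $75.67 per troy ounce

$75.67 per troy ounce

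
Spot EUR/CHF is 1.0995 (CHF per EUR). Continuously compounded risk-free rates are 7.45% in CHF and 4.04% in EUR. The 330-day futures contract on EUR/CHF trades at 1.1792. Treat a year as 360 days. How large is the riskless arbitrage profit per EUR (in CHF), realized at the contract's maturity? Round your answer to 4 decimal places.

0.0448 per EUR (in CHF)

Fair futures: F* = S·e^(carry·T), with carry = (r_CHF − r_EUR) = 0.0745 − 0.0404 = 0.0341
F* = 1.0995 · e^(0.0341 × 330/360) = 1.0995 · e^0.031258 = 1.0995 × 1.031752 = 1.1344
Market 1.1792 > fair 1.1344: forward overpriced → cash-and-carry (buy spot, short the forward).
At maturity, profit = |F_mkt − F*| = |1.1792 − 1.1344| = 0.0448 per EUR (in CHF)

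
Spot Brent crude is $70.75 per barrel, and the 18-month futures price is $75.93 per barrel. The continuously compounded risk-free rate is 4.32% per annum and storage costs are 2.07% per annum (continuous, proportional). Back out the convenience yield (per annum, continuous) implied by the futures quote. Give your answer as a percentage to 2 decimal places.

1.68%

F = S·e^((r+u−y)T) ⇒ (r+u−y) = ln(F/S)/T
ln(75.93/70.75) = 0.070659; /T ⇒ 0.047106
y = r + u − ln(F/S)/T = 0.0432 + 0.0207 − 0.047106 = 0.016794
y = 1.68%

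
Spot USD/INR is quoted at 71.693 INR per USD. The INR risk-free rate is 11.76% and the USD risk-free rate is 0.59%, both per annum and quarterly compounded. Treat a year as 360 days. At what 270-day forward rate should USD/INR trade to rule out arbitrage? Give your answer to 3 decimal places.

By covered interest parity, F = S · (1+r_INR/4)^(4T) / (1+r_USD/4)^(4T)
= 71.693 × 1.090818 / 1.004432 = 71.693 × 1.086005
F = 77.859 INR per USD

77.859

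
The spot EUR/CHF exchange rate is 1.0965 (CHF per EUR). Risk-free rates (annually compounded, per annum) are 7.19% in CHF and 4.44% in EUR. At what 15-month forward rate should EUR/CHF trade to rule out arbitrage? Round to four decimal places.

By covered interest parity, F = S · (1+r_CHF)^T / (1+r_EUR)^T
= 1.0965 × 1.090669 / 1.055805 = 1.0965 × 1.033021
F = 1.1327 CHF per EUR

1.1327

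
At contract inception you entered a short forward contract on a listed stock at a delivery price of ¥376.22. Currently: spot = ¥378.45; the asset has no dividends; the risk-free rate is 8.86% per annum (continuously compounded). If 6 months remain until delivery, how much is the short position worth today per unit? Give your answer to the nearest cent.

Current fair forward for the remaining 6 months: F = S·e^(r·T), r = 0.0886
F = 378.45 · e^(0.0886 × 6/12) = 378.45 × 1.045296 = 395.5923
Value of long forward = (F − K)·e^(−rT) = (395.5923 − 376.22) · e^(−0.0886·6/12)
= 19.3723 × 0.956667 = 18.53
Short position value = −(long value) = -¥18.53

-¥18.53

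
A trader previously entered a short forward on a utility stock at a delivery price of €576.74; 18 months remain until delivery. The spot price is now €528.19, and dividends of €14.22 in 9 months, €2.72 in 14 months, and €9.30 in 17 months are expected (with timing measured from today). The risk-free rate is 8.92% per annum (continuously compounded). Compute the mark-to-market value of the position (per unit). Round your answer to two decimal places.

€0.27

PV(remaining dividends) I = 14.22·e^(−0.0892·9/12) + 2.72·e^(−0.0892·14/12) + 9.30·e^(−0.0892·17/12) = 23.9470
Current forward F = (S − I)·e^(rT) = (528.19 − 23.9470)·e^(0.0892·18/12) = 504.2430 × 1.143164 = 576.4324
Value (long) = (F − K)·e^(−rT) = (576.4324 − 576.74) × 0.874765 = -0.2691
Short position value = −(long value) = €0.27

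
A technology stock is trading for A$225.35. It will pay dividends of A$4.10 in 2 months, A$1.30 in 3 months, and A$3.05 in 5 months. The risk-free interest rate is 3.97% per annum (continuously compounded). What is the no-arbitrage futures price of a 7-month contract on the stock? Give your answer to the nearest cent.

A$222.07

PV(dividends) I = 4.10·e^(−0.0397·2/12) + 1.30·e^(−0.0397·3/12) + 3.05·e^(−0.0397·5/12)
I = 4.0730 + 1.2872 + 3.0000 = 8.3602
F = (S − I)·e^(rT) = (225.35 − 8.3602) · e^(0.0397·7/12)
= 216.9898 · e^0.023158 = 216.9898 × 1.023428 = A$222.07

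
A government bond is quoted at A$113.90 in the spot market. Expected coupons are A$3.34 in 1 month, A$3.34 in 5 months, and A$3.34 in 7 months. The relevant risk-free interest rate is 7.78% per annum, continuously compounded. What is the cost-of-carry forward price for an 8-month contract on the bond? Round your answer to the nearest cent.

PV(coupons) I = 3.34·e^(−0.0778·1/12) + 3.34·e^(−0.0778·5/12) + 3.34·e^(−0.0778·7/12)
I = 3.3184 + 3.2335 + 3.1918 = 9.7437
F = (S − I)·e^(rT) = (113.90 − 9.7437) · e^(0.0778·8/12)
= 104.1563 · e^0.051867 = 104.1563 × 1.053236 = A$109.70

A$109.70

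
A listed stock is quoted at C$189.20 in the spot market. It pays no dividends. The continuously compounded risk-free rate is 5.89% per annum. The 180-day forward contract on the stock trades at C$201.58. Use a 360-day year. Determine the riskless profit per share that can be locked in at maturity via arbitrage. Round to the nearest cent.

Fair forward: F* = S·e^(carry·T), with carry = r = 0.0589
F* = 189.20 · e^(0.0589 × 180/360) = 189.20 · e^0.029450 = 189.20 × 1.029888 = C$194.8548
Market C$201.58 > fair C$194.8548: forward overpriced → cash-and-carry (buy spot, short the forward).
At maturity, profit = |F_mkt − F*| = |201.58 − 194.8548| = C$6.73 per share

C$6.73 per share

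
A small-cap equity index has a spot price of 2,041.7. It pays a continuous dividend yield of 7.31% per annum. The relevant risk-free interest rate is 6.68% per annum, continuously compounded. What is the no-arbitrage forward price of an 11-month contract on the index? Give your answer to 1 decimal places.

F = S·e^((r − q)T) = 2041.7 · e^((0.0668 − 0.0731) × 11/12)
= 2041.7 · e^-0.005775 = 2041.7 × 0.994242
F = 2,029.9

2,029.9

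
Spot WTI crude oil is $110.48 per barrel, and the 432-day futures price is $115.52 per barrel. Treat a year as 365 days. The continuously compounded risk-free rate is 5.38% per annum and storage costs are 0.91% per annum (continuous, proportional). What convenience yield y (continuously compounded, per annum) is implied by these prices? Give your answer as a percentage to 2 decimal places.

F = S·e^((r+u−y)T) ⇒ (r+u−y) = ln(F/S)/T
ln(115.52/110.48) = 0.044609; /T ⇒ 0.037690
y = r + u − ln(F/S)/T = 0.0538 + 0.0091 − 0.037690 = 0.025210
y = 2.52%

2.52%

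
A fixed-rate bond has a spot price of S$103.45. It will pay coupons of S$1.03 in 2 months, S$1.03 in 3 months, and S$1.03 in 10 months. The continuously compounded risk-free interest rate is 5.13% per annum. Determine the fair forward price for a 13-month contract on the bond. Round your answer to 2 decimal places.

S$106.16

PV(coupons) I = 1.03·e^(−0.0513·2/12) + 1.03·e^(−0.0513·3/12) + 1.03·e^(−0.0513·10/12)
I = 1.0212 + 1.0169 + 0.9869 = 3.0250
F = (S − I)·e^(rT) = (103.45 − 3.0250) · e^(0.0513·13/12)
= 100.4250 · e^0.055575 = 100.4250 × 1.057148 = S$106.16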